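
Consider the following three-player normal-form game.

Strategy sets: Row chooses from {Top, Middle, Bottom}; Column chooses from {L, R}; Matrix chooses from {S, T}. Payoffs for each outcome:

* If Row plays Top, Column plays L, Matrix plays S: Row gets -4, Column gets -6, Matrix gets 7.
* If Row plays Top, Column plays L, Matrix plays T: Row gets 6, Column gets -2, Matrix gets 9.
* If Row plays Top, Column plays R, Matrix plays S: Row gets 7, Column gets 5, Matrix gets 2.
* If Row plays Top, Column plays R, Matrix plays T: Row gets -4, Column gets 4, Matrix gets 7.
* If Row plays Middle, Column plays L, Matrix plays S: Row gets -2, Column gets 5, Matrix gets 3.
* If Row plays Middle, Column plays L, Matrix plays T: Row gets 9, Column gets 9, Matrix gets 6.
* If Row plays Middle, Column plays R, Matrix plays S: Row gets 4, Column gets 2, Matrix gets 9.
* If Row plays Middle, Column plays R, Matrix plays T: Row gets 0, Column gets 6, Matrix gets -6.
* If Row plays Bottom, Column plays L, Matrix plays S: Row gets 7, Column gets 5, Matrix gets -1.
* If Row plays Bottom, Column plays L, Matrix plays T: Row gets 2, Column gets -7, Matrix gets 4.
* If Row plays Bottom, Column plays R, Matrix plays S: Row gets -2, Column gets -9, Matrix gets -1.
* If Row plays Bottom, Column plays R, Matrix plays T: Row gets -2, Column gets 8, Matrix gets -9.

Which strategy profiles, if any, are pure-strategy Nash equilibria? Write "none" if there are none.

(Middle, L, T)

(Top, L, S): Row can switch to Middle (-4 → -2). Not NE.
(Top, L, T): Row can switch to Middle (6 → 9). Not NE.
(Top, R, S): Matrix can switch to T (2 → 7). Not NE.
(Top, R, T): Row can switch to Middle (-4 → 0). Not NE.
(Middle, L, S): Row can switch to Bottom (-2 → 7). Not NE.
(Middle, L, T): Row gets 9, best alternative 6; Column gets 9, best alternative 6; Matrix gets 6, best alternative 3. No profitable deviation — NE.
(Middle, R, S): Row can switch to Top (4 → 7). Not NE.
(Middle, R, T): Column can switch to L (6 → 9). Not NE.
(Bottom, L, S): Matrix can switch to T (-1 → 4). Not NE.
(Bottom, L, T): Row can switch to Top (2 → 6). Not NE.
(Bottom, R, S): Row can switch to Top (-2 → 7). Not NE.
(Bottom, R, T): Row can switch to Middle (-2 → 0). Not NE.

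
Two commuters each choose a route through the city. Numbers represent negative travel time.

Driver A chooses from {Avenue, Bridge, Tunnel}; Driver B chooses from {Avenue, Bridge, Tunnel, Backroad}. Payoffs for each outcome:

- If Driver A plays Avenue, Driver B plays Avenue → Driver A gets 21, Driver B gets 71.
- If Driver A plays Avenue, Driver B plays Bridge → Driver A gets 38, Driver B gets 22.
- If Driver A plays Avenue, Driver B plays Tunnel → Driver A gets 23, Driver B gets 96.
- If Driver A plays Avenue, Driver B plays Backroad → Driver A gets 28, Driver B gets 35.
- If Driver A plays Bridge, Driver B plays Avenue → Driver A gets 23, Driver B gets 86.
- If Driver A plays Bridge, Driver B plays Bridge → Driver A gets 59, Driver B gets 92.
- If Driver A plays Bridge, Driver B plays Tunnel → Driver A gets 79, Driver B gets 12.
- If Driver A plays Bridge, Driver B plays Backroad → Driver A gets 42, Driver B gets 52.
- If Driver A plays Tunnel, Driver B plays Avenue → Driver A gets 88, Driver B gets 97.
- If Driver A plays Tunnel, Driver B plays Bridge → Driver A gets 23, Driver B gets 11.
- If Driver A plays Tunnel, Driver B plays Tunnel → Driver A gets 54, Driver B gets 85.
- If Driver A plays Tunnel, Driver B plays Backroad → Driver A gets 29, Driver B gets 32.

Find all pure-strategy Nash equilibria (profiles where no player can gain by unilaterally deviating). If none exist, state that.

Driver A against Avenue: payoffs 21, 23, 88 → best response Tunnel.
Driver A against Bridge: payoffs 38, 59, 23 → best response Bridge.
Driver A against Tunnel: payoffs 23, 79, 54 → best response Bridge.
Driver A against Backroad: payoffs 28, 42, 29 → best response Bridge.
Driver B against Avenue: payoffs 71, 22, 96, 35 → best response Tunnel.
Driver B against Bridge: payoffs 86, 92, 12, 52 → best response Bridge.
Driver B against Tunnel: payoffs 97, 11, 85, 32 → best response Avenue.
Mutual best responses: (Bridge, Bridge); (Tunnel, Avenue).

The pure Nash equilibria are (Bridge, Bridge) and (Tunnel, Avenue).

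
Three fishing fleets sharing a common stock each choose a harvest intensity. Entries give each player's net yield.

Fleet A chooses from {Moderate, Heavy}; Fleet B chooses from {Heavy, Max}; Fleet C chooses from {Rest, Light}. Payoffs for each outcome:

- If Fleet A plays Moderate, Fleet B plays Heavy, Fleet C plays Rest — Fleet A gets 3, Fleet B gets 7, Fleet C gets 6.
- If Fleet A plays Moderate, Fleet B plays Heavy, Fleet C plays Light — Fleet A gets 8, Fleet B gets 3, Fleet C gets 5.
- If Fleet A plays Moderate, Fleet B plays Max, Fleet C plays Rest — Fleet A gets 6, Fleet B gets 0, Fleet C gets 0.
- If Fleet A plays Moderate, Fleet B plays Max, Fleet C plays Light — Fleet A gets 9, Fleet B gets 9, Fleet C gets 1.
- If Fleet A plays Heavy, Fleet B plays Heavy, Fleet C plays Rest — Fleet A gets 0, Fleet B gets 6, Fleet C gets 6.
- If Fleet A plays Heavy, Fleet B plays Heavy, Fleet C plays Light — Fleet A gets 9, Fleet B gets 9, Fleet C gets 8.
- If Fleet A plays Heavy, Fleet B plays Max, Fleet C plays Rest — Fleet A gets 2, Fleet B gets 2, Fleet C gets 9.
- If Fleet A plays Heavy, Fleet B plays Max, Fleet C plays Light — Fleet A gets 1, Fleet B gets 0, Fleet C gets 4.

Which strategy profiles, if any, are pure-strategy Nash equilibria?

Pure-strategy Nash equilibria: (Moderate, Heavy, Rest) and (Moderate, Max, Light) and (Heavy, Heavy, Light)

(Moderate, Heavy, Rest): Fleet A gets 3, best alternative 0; Fleet B gets 7, best alternative 0; Fleet C gets 6, best alternative 5. No profitable deviation — NE.
(Moderate, Heavy, Light): Fleet A can switch to Heavy (8 → 9). Not NE.
(Moderate, Max, Rest): Fleet B can switch to Heavy (0 → 7). Not NE.
(Moderate, Max, Light): Fleet A gets 9, best alternative 1; Fleet B gets 9, best alternative 3; Fleet C gets 1, best alternative 0. No profitable deviation — NE.
(Heavy, Heavy, Rest): Fleet A can switch to Moderate (0 → 3). Not NE.
(Heavy, Heavy, Light): Fleet A gets 9, best alternative 8; Fleet B gets 9, best alternative 0; Fleet C gets 8, best alternative 6. No profitable deviation — NE.
(Heavy, Max, Rest): Fleet A can switch to Moderate (2 → 6). Not NE.
(Heavy, Max, Light): Fleet A can switch to Moderate (1 → 9). Not NE.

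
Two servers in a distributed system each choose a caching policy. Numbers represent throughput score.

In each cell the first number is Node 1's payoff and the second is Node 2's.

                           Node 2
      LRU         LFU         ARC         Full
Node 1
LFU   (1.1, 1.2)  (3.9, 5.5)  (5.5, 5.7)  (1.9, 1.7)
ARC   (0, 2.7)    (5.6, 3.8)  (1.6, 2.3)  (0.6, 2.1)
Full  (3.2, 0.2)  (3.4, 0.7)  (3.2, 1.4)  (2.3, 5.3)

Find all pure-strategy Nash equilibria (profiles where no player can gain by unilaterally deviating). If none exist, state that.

(LFU, ARC) and (ARC, LFU) and (Full, Full)

(LFU, LRU): Node 1 can switch to Full (1.1 → 3.2). Not NE.
(LFU, LFU): Node 1 can switch to ARC (3.9 → 5.6). Not NE.
(LFU, ARC): Node 1 gets 5.5, best alternative 3.2; Node 2 gets 5.7, best alternative 5.5. No profitable deviation — NE.
(LFU, Full): Node 1 can switch to Full (1.9 → 2.3). Not NE.
(ARC, LRU): Node 1 can switch to LFU (0 → 1.1). Not NE.
(ARC, LFU): Node 1 gets 5.6, best alternative 3.9; Node 2 gets 3.8, best alternative 2.7. No profitable deviation — NE.
(ARC, ARC): Node 1 can switch to LFU (1.6 → 5.5). Not NE.
(ARC, Full): Node 1 can switch to LFU (0.6 → 1.9). Not NE.
(Full, Full): Node 1 gets 2.3, best alternative 1.9; Node 2 gets 5.3, best alternative 1.4. No profitable deviation — NE.
(The remaining 3 profiles each have a profitable deviation by the same check.)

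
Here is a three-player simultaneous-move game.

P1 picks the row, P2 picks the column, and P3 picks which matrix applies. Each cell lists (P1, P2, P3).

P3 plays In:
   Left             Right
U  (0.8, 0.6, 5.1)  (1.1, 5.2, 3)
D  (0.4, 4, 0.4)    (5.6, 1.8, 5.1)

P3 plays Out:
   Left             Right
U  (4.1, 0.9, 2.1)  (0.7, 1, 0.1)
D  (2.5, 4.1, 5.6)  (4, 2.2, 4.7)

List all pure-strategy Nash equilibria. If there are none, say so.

none

(U, Left, In): P2 can switch to Right (0.6 → 5.2). Not NE.
(U, Left, Out): P2 can switch to Right (0.9 → 1). Not NE.
(U, Right, In): P1 can switch to D (1.1 → 5.6). Not NE.
(U, Right, Out): P1 can switch to D (0.7 → 4). Not NE.
(D, Left, In): P1 can switch to U (0.4 → 0.8). Not NE.
(D, Left, Out): P1 can switch to U (2.5 → 4.1). Not NE.
(D, Right, In): P2 can switch to Left (1.8 → 4). Not NE.
(D, Right, Out): P2 can switch to Left (2.2 → 4.1). Not NE.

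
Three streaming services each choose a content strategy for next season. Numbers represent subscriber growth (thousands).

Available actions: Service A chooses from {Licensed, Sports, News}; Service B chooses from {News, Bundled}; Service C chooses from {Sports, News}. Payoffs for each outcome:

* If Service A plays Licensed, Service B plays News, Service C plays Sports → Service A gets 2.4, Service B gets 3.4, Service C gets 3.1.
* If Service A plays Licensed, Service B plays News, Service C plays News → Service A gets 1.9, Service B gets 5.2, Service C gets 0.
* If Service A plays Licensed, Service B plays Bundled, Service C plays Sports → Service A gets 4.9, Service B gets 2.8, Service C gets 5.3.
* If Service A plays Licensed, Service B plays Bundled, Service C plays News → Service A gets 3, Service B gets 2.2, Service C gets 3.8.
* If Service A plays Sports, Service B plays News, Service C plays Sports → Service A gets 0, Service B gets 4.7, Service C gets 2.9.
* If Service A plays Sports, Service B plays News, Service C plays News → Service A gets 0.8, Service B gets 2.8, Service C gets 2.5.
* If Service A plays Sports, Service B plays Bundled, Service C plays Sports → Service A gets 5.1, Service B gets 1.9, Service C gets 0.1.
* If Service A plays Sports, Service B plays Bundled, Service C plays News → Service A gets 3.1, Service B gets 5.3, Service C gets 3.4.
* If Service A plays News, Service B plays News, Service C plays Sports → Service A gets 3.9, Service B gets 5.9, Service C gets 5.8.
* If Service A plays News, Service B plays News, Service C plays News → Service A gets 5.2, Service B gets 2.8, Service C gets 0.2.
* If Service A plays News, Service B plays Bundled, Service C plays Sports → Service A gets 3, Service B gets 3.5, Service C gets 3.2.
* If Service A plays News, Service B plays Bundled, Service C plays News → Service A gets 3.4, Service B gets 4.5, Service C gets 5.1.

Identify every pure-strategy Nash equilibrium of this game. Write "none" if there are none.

(Licensed, News, Sports): Service A can switch to News (2.4 → 3.9). Not NE.
(Licensed, News, News): Service A can switch to News (1.9 → 5.2). Not NE.
(Licensed, Bundled, Sports): Service A can switch to Sports (4.9 → 5.1). Not NE.
(Licensed, Bundled, News): Service A can switch to Sports (3 → 3.1). Not NE.
(Sports, News, Sports): Service A can switch to Licensed (0 → 2.4). Not NE.
(Sports, News, News): Service A can switch to Licensed (0.8 → 1.9). Not NE.
(News, News, Sports): Service A gets 3.9, best alternative 2.4; Service B gets 5.9, best alternative 3.5; Service C gets 5.8, best alternative 0.2. No profitable deviation — NE.
(News, Bundled, News): Service A gets 3.4, best alternative 3.1; Service B gets 4.5, best alternative 2.8; Service C gets 5.1, best alternative 3.2. No profitable deviation — NE.
(The remaining 4 profiles each have a profitable deviation by the same check.)

The pure Nash equilibria are (News, News, Sports), (News, Bundled, News).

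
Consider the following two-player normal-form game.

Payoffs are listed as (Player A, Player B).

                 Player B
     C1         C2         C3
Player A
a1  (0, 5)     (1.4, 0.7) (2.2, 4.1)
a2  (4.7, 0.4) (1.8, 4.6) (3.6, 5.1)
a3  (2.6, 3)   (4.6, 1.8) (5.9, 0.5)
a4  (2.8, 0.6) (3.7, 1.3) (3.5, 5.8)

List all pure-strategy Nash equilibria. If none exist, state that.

Player A against C1: payoffs 0, 4.7, 2.6, 2.8 → best response a2.
Player A against C2: payoffs 1.4, 1.8, 4.6, 3.7 → best response a3.
Player A against C3: payoffs 2.2, 3.6, 5.9, 3.5 → best response a3.
Player B against a1: payoffs 5, 0.7, 4.1 → best response C1.
Player B against a2: payoffs 0.4, 4.6, 5.1 → best response C3.
Player B against a3: payoffs 3, 1.8, 0.5 → best response C1.
Player B against a4: payoffs 0.6, 1.3, 5.8 → best response C3.
No profile is a mutual best response for all players.

none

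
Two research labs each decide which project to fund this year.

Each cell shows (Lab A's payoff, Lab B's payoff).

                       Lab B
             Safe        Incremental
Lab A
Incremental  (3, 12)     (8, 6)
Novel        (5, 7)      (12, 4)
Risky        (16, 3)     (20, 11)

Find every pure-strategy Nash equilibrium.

For each player, find the best response to each opponent profile; mutual best responses are the pure NE.
Lab A against Safe: payoffs 3, 5, 16 → best response Risky.
Lab A against Incremental: payoffs 8, 12, 20 → best response Risky.
Lab B against Incremental: payoffs 12, 6 → best response Safe.
Lab B against Novel: payoffs 7, 4 → best response Safe.
Lab B against Risky: payoffs 3, 11 → best response Incremental.
Mutual best responses: (Risky, Incremental).

(Risky, Incremental)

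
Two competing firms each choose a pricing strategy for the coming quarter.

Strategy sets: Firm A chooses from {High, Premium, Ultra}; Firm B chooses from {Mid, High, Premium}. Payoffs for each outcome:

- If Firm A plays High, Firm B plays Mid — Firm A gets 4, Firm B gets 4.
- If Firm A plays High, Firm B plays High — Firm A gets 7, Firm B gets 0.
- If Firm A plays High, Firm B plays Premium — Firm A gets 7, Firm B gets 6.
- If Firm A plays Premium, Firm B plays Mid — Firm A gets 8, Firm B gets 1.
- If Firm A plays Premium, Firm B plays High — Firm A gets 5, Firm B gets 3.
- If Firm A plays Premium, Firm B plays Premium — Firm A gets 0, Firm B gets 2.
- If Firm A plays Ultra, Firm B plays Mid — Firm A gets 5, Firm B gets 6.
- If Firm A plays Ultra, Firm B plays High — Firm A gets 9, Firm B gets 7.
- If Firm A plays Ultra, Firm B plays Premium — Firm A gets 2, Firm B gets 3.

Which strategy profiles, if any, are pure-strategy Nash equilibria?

(High, Mid): Firm A can switch to Premium (4 → 8). Not NE.
(High, High): Firm A can switch to Ultra (7 → 9). Not NE.
(High, Premium): Firm A gets 7, best alternative 2; Firm B gets 6, best alternative 4. No profitable deviation — NE.
(Premium, Mid): Firm B can switch to High (1 → 3). Not NE.
(Premium, High): Firm A can switch to High (5 → 7). Not NE.
(Premium, Premium): Firm A can switch to High (0 → 7). Not NE.
(Ultra, Mid): Firm A can switch to Premium (5 → 8). Not NE.
(Ultra, High): Firm A gets 9, best alternative 7; Firm B gets 7, best alternative 6. No profitable deviation — NE.
(Ultra, Premium): Firm A can switch to High (2 → 7). Not NE.

(High, Premium) and (Ultra, High)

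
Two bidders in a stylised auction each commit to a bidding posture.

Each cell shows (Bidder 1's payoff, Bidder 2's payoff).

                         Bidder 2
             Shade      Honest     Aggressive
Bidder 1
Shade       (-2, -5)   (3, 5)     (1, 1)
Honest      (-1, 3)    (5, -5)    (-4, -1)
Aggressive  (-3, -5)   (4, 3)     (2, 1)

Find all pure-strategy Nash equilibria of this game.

Pure NE: (Honest, Shade)

For each strategy profile, look for a profitable unilateral deviation.
(Shade, Shade): Bidder 1 can switch to Honest (-2 → -1). Not NE.
(Shade, Honest): Bidder 1 can switch to Honest (3 → 5). Not NE.
(Shade, Aggressive): Bidder 1 can switch to Aggressive (1 → 2). Not NE.
(Honest, Shade): Bidder 1 gets -1, best alternative -2; Bidder 2 gets 3, best alternative -1. No profitable deviation — NE.
(Honest, Honest): Bidder 2 can switch to Shade (-5 → 3). Not NE.
(Honest, Aggressive): Bidder 1 can switch to Shade (-4 → 1). Not NE.
(Aggressive, Shade): Bidder 1 can switch to Shade (-3 → -2). Not NE.
(Aggressive, Honest): Bidder 1 can switch to Honest (4 → 5). Not NE.
(Aggressive, Aggressive): Bidder 2 can switch to Honest (1 → 3). Not NE.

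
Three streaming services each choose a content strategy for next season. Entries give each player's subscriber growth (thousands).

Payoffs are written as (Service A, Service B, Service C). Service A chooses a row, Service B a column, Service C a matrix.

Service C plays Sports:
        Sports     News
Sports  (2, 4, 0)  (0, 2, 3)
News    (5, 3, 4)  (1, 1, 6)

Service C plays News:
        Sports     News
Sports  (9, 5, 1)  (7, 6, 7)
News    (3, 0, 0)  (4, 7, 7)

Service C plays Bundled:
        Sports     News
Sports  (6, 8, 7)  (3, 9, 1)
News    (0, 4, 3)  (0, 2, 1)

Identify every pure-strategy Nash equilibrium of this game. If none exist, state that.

(Sports, Sports, Sports): Service A can switch to News (2 → 5). Not NE.
(Sports, Sports, News): Service B can switch to News (5 → 6). Not NE.
(Sports, Sports, Bundled): Service B can switch to News (8 → 9). Not NE.
(Sports, News, Sports): Service A can switch to News (0 → 1). Not NE.
(Sports, News, News): Service A gets 7, best alternative 4; Service B gets 6, best alternative 5; Service C gets 7, best alternative 3. No profitable deviation — NE.
(Sports, News, Bundled): Service C can switch to Sports (1 → 3). Not NE.
(News, Sports, Sports): Service A gets 5, best alternative 2; Service B gets 3, best alternative 1; Service C gets 4, best alternative 3. No profitable deviation — NE.
(News, Sports, News): Service A can switch to Sports (3 → 9). Not NE.
(News, Sports, Bundled): Service A can switch to Sports (0 → 6). Not NE.
(News, News, Sports): Service B can switch to Sports (1 → 3). Not NE.
(News, News, News): Service A can switch to Sports (4 → 7). Not NE.
(News, News, Bundled): Service A can switch to Sports (0 → 3). Not NE.

Pure-strategy Nash equilibria: (Sports, News, News); (News, Sports, Sports)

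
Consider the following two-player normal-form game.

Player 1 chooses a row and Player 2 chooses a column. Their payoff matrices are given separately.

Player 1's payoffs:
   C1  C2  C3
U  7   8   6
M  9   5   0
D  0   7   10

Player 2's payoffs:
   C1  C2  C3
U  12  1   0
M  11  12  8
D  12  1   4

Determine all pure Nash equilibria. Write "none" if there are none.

No pure-strategy Nash equilibrium.

Check each profile: it is a Nash equilibrium iff no player can strictly gain by switching unilaterally.
(U, C1): Player 1 can switch to M (7 → 9). Not NE.
(U, C2): Player 2 can switch to C1 (1 → 12). Not NE.
(U, C3): Player 1 can switch to D (6 → 10). Not NE.
(M, C1): Player 2 can switch to C2 (11 → 12). Not NE.
(M, C2): Player 1 can switch to U (5 → 8). Not NE.
(M, C3): Player 1 can switch to U (0 → 6). Not NE.
(The remaining 3 profiles each have a profitable deviation by the same check.)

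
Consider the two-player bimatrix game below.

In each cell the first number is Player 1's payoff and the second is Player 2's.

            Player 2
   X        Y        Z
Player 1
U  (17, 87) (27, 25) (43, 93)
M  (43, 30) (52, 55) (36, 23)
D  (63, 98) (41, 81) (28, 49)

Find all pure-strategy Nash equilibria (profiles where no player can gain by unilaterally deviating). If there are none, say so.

(U, X): Player 1 can switch to M (17 → 43). Not NE.
(U, Y): Player 1 can switch to M (27 → 52). Not NE.
(U, Z): Player 1 gets 43, best alternative 36; Player 2 gets 93, best alternative 87. No profitable deviation — NE.
(M, X): Player 1 can switch to D (43 → 63). Not NE.
(M, Y): Player 1 gets 52, best alternative 41; Player 2 gets 55, best alternative 30. No profitable deviation — NE.
(M, Z): Player 1 can switch to U (36 → 43). Not NE.
(D, X): Player 1 gets 63, best alternative 43; Player 2 gets 98, best alternative 81. No profitable deviation — NE.
(D, Y): Player 1 can switch to M (41 → 52). Not NE.
(D, Z): Player 1 can switch to U (28 → 43). Not NE.

Pure-strategy Nash equilibria: (U, Z), (M, Y), (D, X)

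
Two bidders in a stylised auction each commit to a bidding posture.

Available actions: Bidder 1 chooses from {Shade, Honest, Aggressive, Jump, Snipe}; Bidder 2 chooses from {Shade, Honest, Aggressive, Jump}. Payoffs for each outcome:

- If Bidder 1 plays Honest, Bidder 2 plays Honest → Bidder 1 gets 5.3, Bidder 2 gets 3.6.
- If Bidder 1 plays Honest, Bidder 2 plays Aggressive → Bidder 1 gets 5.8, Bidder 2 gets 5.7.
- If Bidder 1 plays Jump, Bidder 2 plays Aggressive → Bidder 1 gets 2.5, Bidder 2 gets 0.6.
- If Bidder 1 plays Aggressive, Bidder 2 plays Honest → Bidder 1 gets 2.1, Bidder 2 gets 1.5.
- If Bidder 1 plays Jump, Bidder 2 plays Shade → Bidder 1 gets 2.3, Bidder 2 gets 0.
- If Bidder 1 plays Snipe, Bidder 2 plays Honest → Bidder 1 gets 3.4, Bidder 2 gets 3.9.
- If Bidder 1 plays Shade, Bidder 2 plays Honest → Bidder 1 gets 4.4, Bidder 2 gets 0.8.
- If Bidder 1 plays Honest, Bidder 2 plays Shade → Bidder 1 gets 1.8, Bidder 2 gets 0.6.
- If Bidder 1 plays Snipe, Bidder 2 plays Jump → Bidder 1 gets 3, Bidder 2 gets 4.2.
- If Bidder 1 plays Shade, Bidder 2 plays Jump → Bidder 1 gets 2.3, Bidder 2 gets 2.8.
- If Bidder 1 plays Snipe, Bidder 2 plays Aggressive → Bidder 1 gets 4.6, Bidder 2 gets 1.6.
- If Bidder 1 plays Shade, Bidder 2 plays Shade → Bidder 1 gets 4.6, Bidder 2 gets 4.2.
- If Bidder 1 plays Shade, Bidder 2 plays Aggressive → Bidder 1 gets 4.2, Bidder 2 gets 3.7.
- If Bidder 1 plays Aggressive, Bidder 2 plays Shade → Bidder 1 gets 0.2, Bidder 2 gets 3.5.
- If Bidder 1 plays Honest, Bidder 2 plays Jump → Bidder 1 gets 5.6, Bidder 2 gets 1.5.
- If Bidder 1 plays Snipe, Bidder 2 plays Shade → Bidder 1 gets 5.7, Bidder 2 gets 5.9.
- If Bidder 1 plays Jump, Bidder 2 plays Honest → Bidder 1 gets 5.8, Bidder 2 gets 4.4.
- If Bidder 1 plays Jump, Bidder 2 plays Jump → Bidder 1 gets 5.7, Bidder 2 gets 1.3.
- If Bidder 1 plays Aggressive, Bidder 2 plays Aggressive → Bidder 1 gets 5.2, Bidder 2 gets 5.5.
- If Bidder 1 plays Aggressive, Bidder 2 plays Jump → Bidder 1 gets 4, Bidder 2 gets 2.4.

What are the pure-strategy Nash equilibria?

Bidder 1 against Shade: payoffs 4.6, 1.8, 0.2, 2.3, 5.7 → best response Snipe.
Bidder 1 against Honest: payoffs 4.4, 5.3, 2.1, 5.8, 3.4 → best response Jump.
Bidder 1 against Aggressive: payoffs 4.2, 5.8, 5.2, 2.5, 4.6 → best response Honest.
Bidder 1 against Jump: payoffs 2.3, 5.6, 4, 5.7, 3 → best response Jump.
Bidder 2 against Shade: payoffs 4.2, 0.8, 3.7, 2.8 → best response Shade.
Bidder 2 against Honest: payoffs 0.6, 3.6, 5.7, 1.5 → best response Aggressive.
Bidder 2 against Aggressive: payoffs 3.5, 1.5, 5.5, 2.4 → best response Aggressive.
Bidder 2 against Jump: payoffs 0, 4.4, 0.6, 1.3 → best response Honest.
Bidder 2 against Snipe: payoffs 5.9, 3.9, 1.6, 4.2 → best response Shade.
Mutual best responses: (Honest, Aggressive); (Jump, Honest); (Snipe, Shade).

(Honest, Aggressive); (Jump, Honest); (Snipe, Shade)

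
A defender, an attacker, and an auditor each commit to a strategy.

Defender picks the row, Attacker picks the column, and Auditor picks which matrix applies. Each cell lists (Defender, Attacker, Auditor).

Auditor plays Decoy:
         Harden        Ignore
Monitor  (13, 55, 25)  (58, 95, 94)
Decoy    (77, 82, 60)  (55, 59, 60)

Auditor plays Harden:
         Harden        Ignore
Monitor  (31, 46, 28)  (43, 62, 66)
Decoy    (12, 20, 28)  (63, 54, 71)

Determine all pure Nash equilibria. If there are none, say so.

Defender against (Harden, Decoy): payoffs 13, 77 → best response Decoy.
Defender against (Harden, Harden): payoffs 31, 12 → best response Monitor.
Defender against (Ignore, Decoy): payoffs 58, 55 → best response Monitor.
Defender against (Ignore, Harden): payoffs 43, 63 → best response Decoy.
Attacker against (Monitor, Decoy): payoffs 55, 95 → best response Ignore.
Attacker against (Monitor, Harden): payoffs 46, 62 → best response Ignore.
Attacker against (Decoy, Decoy): payoffs 82, 59 → best response Harden.
Attacker against (Decoy, Harden): payoffs 20, 54 → best response Ignore.
Auditor against (Monitor, Harden): payoffs 25, 28 → best response Harden.
Auditor against (Monitor, Ignore): payoffs 94, 66 → best response Decoy.
Auditor against (Decoy, Harden): payoffs 60, 28 → best response Decoy.
Auditor against (Decoy, Ignore): payoffs 60, 71 → best response Harden.
Mutual best responses: (Monitor, Ignore, Decoy); (Decoy, Harden, Decoy); (Decoy, Ignore, Harden).

(Monitor, Ignore, Decoy), (Decoy, Harden, Decoy), (Decoy, Ignore, Harden)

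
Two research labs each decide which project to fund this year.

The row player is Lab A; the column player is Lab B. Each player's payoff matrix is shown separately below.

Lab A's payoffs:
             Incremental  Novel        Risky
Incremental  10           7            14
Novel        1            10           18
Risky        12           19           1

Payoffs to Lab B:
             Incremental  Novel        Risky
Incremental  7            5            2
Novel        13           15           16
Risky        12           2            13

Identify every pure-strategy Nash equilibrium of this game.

The unique pure-strategy Nash equilibrium is (Novel, Risky).

Mark each player's best response to every combination of opponents' strategies; a profile where every player is best-responding is a pure Nash equilibrium.
Lab A against Incremental: payoffs 10, 1, 12 → best response Risky.
Lab A against Novel: payoffs 7, 10, 19 → best response Risky.
Lab A against Risky: payoffs 14, 18, 1 → best response Novel.
Lab B against Incremental: payoffs 7, 5, 2 → best response Incremental.
Lab B against Novel: payoffs 13, 15, 16 → best response Risky.
Lab B against Risky: payoffs 12, 2, 13 → best response Risky.
Mutual best responses: (Novel, Risky).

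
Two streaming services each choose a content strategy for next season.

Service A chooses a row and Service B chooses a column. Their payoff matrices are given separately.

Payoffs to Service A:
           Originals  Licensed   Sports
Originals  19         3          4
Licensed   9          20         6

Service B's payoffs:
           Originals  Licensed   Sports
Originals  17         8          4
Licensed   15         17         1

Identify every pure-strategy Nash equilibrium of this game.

Mark each player's best response to every combination of opponents' strategies; a profile where every player is best-responding is a pure Nash equilibrium.
Service A against Originals: payoffs 19, 9 → best response Originals.
Service A against Licensed: payoffs 3, 20 → best response Licensed.
Service A against Sports: payoffs 4, 6 → best response Licensed.
Service B against Originals: payoffs 17, 8, 4 → best response Originals.
Service B against Licensed: payoffs 15, 17, 1 → best response Licensed.
Mutual best responses: (Originals, Originals); (Licensed, Licensed).

(Originals, Originals), (Licensed, Licensed)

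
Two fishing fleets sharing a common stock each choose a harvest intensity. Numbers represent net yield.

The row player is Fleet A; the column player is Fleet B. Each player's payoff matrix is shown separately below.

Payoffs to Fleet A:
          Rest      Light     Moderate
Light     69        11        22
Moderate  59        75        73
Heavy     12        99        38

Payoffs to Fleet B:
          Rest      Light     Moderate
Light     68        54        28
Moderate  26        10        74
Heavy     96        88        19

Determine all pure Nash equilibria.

(Light, Rest); (Moderate, Moderate)

For each strategy profile, look for a profitable unilateral deviation.
(Light, Rest): Fleet A gets 69, best alternative 59; Fleet B gets 68, best alternative 54. No profitable deviation — NE.
(Light, Light): Fleet A can switch to Moderate (11 → 75). Not NE.
(Light, Moderate): Fleet A can switch to Moderate (22 → 73). Not NE.
(Moderate, Rest): Fleet A can switch to Light (59 → 69). Not NE.
(Moderate, Light): Fleet A can switch to Heavy (75 → 99). Not NE.
(Moderate, Moderate): Fleet A gets 73, best alternative 38; Fleet B gets 74, best alternative 26. No profitable deviation — NE.
(Heavy, Rest): Fleet A can switch to Light (12 → 69). Not NE.
(Heavy, Light): Fleet B can switch to Rest (88 → 96). Not NE.
(The remaining 1 profile has a profitable deviation by the same check.)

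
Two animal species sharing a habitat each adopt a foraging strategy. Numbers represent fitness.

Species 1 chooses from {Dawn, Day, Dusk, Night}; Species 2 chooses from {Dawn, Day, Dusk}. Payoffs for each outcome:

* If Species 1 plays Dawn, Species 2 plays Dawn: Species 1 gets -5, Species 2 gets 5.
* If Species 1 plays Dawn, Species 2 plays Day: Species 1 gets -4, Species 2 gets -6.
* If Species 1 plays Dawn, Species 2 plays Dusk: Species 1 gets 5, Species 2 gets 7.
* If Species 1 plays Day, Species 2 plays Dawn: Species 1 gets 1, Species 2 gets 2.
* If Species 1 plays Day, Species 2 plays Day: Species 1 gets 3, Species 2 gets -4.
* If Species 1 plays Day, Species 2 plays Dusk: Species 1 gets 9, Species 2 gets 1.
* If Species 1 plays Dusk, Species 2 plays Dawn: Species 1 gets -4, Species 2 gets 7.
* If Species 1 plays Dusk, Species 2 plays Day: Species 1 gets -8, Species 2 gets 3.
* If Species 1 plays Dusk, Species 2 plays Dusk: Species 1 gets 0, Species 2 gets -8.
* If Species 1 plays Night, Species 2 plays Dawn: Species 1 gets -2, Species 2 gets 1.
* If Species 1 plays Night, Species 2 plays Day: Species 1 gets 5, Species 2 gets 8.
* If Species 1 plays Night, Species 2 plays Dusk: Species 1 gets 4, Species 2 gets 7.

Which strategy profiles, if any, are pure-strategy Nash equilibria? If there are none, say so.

(Dawn, Dawn): Species 1 can switch to Day (-5 → 1). Not NE.
(Dawn, Day): Species 1 can switch to Day (-4 → 3). Not NE.
(Dawn, Dusk): Species 1 can switch to Day (5 → 9). Not NE.
(Day, Dawn): Species 1 gets 1, best alternative -2; Species 2 gets 2, best alternative 1. No profitable deviation — NE.
(Day, Day): Species 1 can switch to Night (3 → 5). Not NE.
(Day, Dusk): Species 2 can switch to Dawn (1 → 2). Not NE.
(Dusk, Dawn): Species 1 can switch to Day (-4 → 1). Not NE.
(Dusk, Day): Species 1 can switch to Dawn (-8 → -4). Not NE.
(Dusk, Dusk): Species 1 can switch to Dawn (0 → 5). Not NE.
(Night, Day): Species 1 gets 5, best alternative 3; Species 2 gets 8, best alternative 7. No profitable deviation — NE.
(The remaining 2 profiles each have a profitable deviation by the same check.)

The pure Nash equilibria are (Day, Dawn) and (Night, Day).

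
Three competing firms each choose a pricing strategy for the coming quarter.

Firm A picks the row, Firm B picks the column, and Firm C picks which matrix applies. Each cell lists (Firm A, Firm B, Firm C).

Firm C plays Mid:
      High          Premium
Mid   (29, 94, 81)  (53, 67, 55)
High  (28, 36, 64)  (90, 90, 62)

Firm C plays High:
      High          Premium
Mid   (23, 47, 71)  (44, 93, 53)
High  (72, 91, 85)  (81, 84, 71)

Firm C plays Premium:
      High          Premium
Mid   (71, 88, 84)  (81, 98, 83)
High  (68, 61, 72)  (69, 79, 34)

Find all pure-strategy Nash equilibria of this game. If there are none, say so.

Firm A against (High, Mid): payoffs 29, 28 → best response Mid.
Firm A against (High, High): payoffs 23, 72 → best response High.
Firm A against (High, Premium): payoffs 71, 68 → best response Mid.
Firm A against (Premium, Mid): payoffs 53, 90 → best response High.
Firm A against (Premium, High): payoffs 44, 81 → best response High.
Firm A against (Premium, Premium): payoffs 81, 69 → best response Mid.
Firm B against (Mid, Mid): payoffs 94, 67 → best response High.
Firm B against (Mid, High): payoffs 47, 93 → best response Premium.
Firm B against (Mid, Premium): payoffs 88, 98 → best response Premium.
Firm B against (High, Mid): payoffs 36, 90 → best response Premium.
Firm B against (High, High): payoffs 91, 84 → best response High.
Firm B against (High, Premium): payoffs 61, 79 → best response Premium.
Firm C against (Mid, High): payoffs 81, 71, 84 → best response Premium.
Firm C against (Mid, Premium): payoffs 55, 53, 83 → best response Premium.
Firm C against (High, High): payoffs 64, 85, 72 → best response High.
Firm C against (High, Premium): payoffs 62, 71, 34 → best response High.
Mutual best responses: (Mid, Premium, Premium); (High, High, High).

Pure-strategy Nash equilibria: (Mid, Premium, Premium) and (High, High, High)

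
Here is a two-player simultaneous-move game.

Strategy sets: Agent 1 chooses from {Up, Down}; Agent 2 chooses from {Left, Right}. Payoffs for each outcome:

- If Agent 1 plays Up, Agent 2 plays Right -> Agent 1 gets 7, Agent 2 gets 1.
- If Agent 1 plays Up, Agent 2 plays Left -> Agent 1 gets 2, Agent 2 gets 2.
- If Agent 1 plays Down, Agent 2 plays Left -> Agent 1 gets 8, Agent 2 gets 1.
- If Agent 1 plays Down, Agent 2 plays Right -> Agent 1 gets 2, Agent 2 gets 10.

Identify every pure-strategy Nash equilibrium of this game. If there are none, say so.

There is no pure-strategy Nash equilibrium.

Mark each player's best response to every combination of opponents' strategies; a profile where every player is best-responding is a pure Nash equilibrium.
Agent 1 against Left: payoffs 2, 8 → best response Down.
Agent 1 against Right: payoffs 7, 2 → best response Up.
Agent 2 against Up: payoffs 2, 1 → best response Left.
Agent 2 against Down: payoffs 1, 10 → best response Right.
No profile is a mutual best response for all players.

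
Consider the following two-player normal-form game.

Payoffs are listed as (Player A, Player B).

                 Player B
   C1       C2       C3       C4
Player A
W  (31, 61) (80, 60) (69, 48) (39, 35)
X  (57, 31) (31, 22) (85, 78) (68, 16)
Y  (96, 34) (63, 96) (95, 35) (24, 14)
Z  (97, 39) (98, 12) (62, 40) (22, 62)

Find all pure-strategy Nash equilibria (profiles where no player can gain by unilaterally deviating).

(W, C1): Player A can switch to X (31 → 57). Not NE.
(W, C2): Player A can switch to Z (80 → 98). Not NE.
(W, C3): Player A can switch to X (69 → 85). Not NE.
(W, C4): Player A can switch to X (39 → 68). Not NE.
(X, C1): Player A can switch to Y (57 → 96). Not NE.
(X, C2): Player A can switch to W (31 → 80). Not NE.
(X, C3): Player A can switch to Y (85 → 95). Not NE.
(X, C4): Player B can switch to C1 (16 → 31). Not NE.
(Y, C1): Player A can switch to Z (96 → 97). Not NE.
(Y, C2): Player A can switch to W (63 → 80). Not NE.
(The remaining 6 profiles each have a profitable deviation by the same check.)

This game has no pure Nash equilibrium.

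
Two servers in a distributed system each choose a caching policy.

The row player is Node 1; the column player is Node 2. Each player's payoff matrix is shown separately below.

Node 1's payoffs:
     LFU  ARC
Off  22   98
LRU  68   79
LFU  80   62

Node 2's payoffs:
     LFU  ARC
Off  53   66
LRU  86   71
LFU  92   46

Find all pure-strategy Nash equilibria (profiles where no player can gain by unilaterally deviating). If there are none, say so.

Node 1 against LFU: payoffs 22, 68, 80 → best response LFU.
Node 1 against ARC: payoffs 98, 79, 62 → best response Off.
Node 2 against Off: payoffs 53, 66 → best response ARC.
Node 2 against LRU: payoffs 86, 71 → best response LFU.
Node 2 against LFU: payoffs 92, 46 → best response LFU.
Mutual best responses: (Off, ARC); (LFU, LFU).

(Off, ARC), (LFU, LFU)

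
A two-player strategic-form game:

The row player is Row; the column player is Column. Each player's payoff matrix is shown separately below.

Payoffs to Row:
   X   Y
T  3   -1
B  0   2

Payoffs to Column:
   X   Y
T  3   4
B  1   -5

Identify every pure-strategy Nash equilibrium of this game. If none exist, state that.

No pure-strategy Nash equilibrium.

(T, X): Column can switch to Y (3 → 4). Not NE.
(T, Y): Row can switch to B (-1 → 2). Not NE.
(B, X): Row can switch to T (0 → 3). Not NE.
(B, Y): Column can switch to X (-5 → 1). Not NE.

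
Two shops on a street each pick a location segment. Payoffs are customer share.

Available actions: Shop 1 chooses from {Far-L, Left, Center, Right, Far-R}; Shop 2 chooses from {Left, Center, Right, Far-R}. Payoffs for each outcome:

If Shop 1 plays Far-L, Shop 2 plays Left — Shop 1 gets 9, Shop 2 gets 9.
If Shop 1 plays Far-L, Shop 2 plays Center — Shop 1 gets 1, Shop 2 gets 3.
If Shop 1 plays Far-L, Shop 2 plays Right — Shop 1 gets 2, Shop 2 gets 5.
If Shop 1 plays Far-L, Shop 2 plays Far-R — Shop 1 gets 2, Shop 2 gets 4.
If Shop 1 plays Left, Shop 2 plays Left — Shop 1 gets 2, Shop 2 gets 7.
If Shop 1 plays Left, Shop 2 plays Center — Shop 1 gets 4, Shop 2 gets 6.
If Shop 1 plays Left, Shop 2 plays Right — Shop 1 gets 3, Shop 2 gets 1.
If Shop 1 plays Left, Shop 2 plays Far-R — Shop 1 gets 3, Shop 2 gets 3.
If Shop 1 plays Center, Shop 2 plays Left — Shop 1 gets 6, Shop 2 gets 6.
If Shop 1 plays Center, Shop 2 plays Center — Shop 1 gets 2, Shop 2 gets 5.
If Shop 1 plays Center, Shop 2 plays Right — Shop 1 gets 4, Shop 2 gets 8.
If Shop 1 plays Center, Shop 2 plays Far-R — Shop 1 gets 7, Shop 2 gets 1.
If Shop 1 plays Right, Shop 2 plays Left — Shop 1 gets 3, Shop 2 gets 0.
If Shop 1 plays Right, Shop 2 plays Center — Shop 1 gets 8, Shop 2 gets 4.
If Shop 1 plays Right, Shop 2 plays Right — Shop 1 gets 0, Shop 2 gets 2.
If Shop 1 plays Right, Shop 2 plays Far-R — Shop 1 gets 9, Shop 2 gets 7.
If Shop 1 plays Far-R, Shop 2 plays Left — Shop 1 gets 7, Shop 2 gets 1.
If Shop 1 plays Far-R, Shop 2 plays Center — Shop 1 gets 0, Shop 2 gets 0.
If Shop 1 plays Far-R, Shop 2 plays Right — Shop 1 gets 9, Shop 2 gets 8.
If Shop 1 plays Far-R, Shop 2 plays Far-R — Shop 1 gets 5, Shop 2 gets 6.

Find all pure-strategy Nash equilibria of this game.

The pure Nash equilibria are (Far-L, Left), (Right, Far-R), (Far-R, Right).

(Far-L, Left): Shop 1 gets 9, best alternative 7; Shop 2 gets 9, best alternative 5. No profitable deviation — NE.
(Far-L, Center): Shop 1 can switch to Left (1 → 4). Not NE.
(Far-L, Right): Shop 1 can switch to Left (2 → 3). Not NE.
(Far-L, Far-R): Shop 1 can switch to Left (2 → 3). Not NE.
(Left, Left): Shop 1 can switch to Far-L (2 → 9). Not NE.
(Left, Center): Shop 1 can switch to Right (4 → 8). Not NE.
(Left, Right): Shop 1 can switch to Center (3 → 4). Not NE.
(Left, Far-R): Shop 1 can switch to Center (3 → 7). Not NE.
(Center, Left): Shop 1 can switch to Far-L (6 → 9). Not NE.
(Right, Far-R): Shop 1 gets 9, best alternative 7; Shop 2 gets 7, best alternative 4. No profitable deviation — NE.
(Far-R, Right): Shop 1 gets 9, best alternative 4; Shop 2 gets 8, best alternative 6. No profitable deviation — NE.
(The remaining 9 profiles each have a profitable deviation by the same check.)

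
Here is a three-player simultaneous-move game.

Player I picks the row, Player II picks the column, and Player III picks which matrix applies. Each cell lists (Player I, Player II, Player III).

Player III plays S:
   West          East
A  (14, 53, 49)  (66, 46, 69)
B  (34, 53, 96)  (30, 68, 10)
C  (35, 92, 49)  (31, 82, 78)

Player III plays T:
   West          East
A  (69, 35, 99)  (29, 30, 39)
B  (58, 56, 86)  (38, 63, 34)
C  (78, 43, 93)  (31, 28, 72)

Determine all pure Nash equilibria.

Pure-strategy Nash equilibria: (B, East, T) and (C, West, T)

Player I against (West, S): payoffs 14, 34, 35 → best response C.
Player I against (West, T): payoffs 69, 58, 78 → best response C.
Player I against (East, S): payoffs 66, 30, 31 → best response A.
Player I against (East, T): payoffs 29, 38, 31 → best response B.
Player II against (A, S): payoffs 53, 46 → best response West.
Player II against (A, T): payoffs 35, 30 → best response West.
Player II against (B, S): payoffs 53, 68 → best response East.
Player II against (B, T): payoffs 56, 63 → best response East.
Player II against (C, S): payoffs 92, 82 → best response West.
Player II against (C, T): payoffs 43, 28 → best response West.
Player III against (A, West): payoffs 49, 99 → best response T.
Player III against (A, East): payoffs 69, 39 → best response S.
Player III against (B, West): payoffs 96, 86 → best response S.
Player III against (B, East): payoffs 10, 34 → best response T.
Player III against (C, West): payoffs 49, 93 → best response T.
Player III against (C, East): payoffs 78, 72 → best response S.
Mutual best responses: (B, East, T); (C, West, T).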